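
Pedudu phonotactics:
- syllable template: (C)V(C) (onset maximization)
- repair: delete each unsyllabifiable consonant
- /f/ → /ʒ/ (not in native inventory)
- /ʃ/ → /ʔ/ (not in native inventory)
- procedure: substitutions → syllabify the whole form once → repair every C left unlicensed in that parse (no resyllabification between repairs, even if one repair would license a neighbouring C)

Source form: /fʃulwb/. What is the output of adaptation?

ʔul

Substitution: /f/ → /ʒ/, /ʃ/ → /ʔ/, giving /ʒʔulwb/.
Syllabifying with onset maximization leaves /ʒ/, /w/, /b/ stranded (at most one coda consonant is licensed; onsets are limited to one consonant).
Deletion applies to /ʒ/, /w/, /b/.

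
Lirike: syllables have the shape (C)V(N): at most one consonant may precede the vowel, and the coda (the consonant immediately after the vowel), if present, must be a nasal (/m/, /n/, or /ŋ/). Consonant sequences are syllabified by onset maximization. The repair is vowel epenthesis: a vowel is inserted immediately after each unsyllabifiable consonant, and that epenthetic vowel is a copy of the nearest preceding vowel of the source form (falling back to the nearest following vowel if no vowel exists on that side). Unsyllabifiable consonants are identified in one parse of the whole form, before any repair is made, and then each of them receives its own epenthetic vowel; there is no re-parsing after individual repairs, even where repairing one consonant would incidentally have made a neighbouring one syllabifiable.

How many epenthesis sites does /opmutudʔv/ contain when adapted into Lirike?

4

The unsyllabifiable consonants are /p/, /d/, /ʔ/, /v/; each receives one epenthetic vowel.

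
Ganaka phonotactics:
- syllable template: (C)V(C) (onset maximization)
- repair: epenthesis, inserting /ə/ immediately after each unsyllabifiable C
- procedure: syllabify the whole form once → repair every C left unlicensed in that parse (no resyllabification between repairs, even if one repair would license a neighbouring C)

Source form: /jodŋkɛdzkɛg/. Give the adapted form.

jodŋəkɛdzəkɛg

Syllabifying with onset maximization leaves /ŋ/, /z/ stranded (at most one coda consonant is licensed; onsets are limited to one consonant).
Each unlicensed consonant becomes the onset of a new syllable: /ŋ/ → /ŋə/, /z/ → /zə/.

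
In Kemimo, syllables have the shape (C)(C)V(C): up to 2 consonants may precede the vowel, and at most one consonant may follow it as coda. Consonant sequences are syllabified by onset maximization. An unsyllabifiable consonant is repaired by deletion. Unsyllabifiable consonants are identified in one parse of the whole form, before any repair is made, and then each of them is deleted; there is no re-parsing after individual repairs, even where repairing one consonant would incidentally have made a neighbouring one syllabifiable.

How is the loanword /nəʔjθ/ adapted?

Syllabifying with onset maximization leaves /j/, /θ/ stranded (at most one coda consonant is licensed; onsets may contain at most 2 consonants).
Each unlicensed consonant is deleted: /j/, /θ/.

nəʔ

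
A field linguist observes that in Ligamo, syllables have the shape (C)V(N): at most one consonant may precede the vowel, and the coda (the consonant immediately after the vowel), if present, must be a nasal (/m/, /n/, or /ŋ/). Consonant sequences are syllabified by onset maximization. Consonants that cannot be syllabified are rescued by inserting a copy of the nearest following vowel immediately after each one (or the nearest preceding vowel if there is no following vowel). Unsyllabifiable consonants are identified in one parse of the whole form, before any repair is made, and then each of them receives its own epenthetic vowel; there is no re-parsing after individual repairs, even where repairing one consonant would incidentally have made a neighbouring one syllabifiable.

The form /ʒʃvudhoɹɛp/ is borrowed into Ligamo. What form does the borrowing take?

Under (C)V(N), the unsyllabifiable consonants are /ʒ/, /ʃ/, /d/, /p/ (only a nasal (/m/, /n/, or /ŋ/) is licensed in coda position; onsets are limited to one consonant).
Epenthesis after each stranded consonant: /ʒ/ → /ʒu/, /ʃ/ → /ʃu/, /d/ → /do/, /p/ → /pɛ/.

ʒuʃuvudohoɹɛpɛ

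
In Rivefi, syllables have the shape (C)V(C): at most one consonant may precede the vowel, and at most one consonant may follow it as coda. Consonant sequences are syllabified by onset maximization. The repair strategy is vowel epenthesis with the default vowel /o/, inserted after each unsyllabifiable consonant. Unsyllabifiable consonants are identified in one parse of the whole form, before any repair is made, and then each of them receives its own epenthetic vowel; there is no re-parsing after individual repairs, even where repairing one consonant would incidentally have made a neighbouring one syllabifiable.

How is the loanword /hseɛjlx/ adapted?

hoseɛjloxo

The consonants /h/, /l/, /x/ cannot be parsed into a legal (C)V(C) syllable (at most one coda consonant is licensed; onsets are limited to one consonant).
Each unlicensed consonant becomes the onset of a new syllable: /h/ → /ho/, /l/ → /lo/, /x/ → /xo/.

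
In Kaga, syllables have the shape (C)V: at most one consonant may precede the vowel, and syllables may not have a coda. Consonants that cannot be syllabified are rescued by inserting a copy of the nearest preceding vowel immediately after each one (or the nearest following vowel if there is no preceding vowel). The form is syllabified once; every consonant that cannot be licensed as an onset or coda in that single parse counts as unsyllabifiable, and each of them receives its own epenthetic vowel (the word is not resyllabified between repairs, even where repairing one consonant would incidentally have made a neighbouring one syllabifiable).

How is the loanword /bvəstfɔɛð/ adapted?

bəvəsətəfɔɛðɛ

The consonants /b/, /s/, /t/, /ð/ cannot be parsed into a legal (C)V syllable (no codas are permitted; onsets are limited to one consonant).
Inserting the epenthetic vowel yields /b/ → /bə/, /s/ → /sə/, /t/ → /tə/, /ð/ → /ðɛ/.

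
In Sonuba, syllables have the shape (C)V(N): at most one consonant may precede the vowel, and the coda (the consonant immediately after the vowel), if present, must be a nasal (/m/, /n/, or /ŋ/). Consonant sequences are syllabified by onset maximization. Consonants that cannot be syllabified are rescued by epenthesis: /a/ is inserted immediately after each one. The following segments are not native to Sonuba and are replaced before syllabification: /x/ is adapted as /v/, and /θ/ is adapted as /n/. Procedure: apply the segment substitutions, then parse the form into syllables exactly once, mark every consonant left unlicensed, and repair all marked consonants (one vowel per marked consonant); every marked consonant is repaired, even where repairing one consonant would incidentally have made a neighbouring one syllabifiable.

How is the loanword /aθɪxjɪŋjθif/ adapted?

anɪvajɪŋjanifa

Substitution: /θ/ → /n/, /x/ → /v/, giving /anɪvjɪŋjnif/.
Under (C)V(N), the unsyllabifiable consonants are /v/, /j/, /f/ (only a nasal (/m/, /n/, or /ŋ/) is licensed in coda position; onsets are limited to one consonant).
Each unlicensed consonant becomes the onset of a new syllable: /v/ → /va/, /j/ → /ja/, /f/ → /fa/.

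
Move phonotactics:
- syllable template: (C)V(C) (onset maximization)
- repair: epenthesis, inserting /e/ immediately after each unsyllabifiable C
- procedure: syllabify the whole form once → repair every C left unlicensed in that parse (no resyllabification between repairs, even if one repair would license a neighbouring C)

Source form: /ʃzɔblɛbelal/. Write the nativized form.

The consonants /ʃ/ cannot be parsed into a legal (C)V(C) syllable (at most one coda consonant is licensed; onsets are limited to one consonant).
Epenthesis after each stranded consonant: /ʃ/ → /ʃe/.

ʃezɔblɛbelal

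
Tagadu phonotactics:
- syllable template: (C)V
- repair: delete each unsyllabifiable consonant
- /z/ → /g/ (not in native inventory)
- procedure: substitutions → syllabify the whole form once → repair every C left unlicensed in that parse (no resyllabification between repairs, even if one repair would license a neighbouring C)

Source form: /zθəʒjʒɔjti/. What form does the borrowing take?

Substitution: /z/ → /g/, giving /gθəʒjʒɔjti/.
Syllabifying with onset maximization leaves /g/, /ʒ/, /j/, /j/ stranded (no codas are permitted; onsets are limited to one consonant).
Deleting the stranded consonants removes /g/, /ʒ/, /j/, /j/.

θəʒɔti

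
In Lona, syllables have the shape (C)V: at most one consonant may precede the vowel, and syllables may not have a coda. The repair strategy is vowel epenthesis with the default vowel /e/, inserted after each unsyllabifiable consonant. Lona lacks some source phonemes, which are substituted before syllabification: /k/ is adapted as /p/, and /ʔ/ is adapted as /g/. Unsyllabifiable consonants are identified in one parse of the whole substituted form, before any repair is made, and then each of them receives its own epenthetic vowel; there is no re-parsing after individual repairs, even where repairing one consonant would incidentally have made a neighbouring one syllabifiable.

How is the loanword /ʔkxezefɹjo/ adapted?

gepexezefeɹejo

Substitution: /ʔ/ → /g/, /k/ → /p/, giving /gpxezefɹjo/.
Under (C)V, the unsyllabifiable consonants are /g/, /p/, /f/, /ɹ/ (no codas are permitted; onsets are limited to one consonant).
Each unlicensed consonant becomes the onset of a new syllable: /g/ → /ge/, /p/ → /pe/, /f/ → /fe/, /ɹ/ → /ɹe/.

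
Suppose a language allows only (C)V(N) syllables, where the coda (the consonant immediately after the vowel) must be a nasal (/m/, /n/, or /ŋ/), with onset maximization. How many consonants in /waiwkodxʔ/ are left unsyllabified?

Under (C)V(N), the unsyllabifiable consonants are /w/, /d/, /x/, /ʔ/ (only a nasal (/m/, /n/, or /ŋ/) is licensed in coda position; onsets are limited to one consonant).

4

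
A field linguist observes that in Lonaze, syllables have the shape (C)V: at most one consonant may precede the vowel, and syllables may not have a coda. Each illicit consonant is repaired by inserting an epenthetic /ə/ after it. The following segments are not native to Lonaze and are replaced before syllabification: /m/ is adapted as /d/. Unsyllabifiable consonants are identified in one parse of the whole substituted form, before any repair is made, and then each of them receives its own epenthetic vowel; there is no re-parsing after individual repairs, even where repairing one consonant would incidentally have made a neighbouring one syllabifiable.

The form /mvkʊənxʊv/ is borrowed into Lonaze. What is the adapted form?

Substitution: /m/ → /d/, giving /dvkʊənxʊv/.
The consonants /d/, /v/, /n/, /v/ cannot be parsed into a legal (C)V syllable (no codas are permitted; onsets are limited to one consonant).
Epenthesis after each stranded consonant: /d/ → /də/, /v/ → /və/, /n/ → /nə/, /v/ → /və/.

dəvəkʊənəxʊvə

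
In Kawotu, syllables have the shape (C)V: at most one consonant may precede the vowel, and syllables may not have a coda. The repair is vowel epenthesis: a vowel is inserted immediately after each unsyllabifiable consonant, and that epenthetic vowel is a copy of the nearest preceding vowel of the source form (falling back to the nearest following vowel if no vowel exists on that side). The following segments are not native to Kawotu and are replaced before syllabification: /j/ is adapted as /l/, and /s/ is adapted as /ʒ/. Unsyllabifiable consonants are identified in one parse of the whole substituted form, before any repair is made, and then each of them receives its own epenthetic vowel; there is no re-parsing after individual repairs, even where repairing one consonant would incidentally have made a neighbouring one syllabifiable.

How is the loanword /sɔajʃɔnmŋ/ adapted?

ʒɔalaʃɔnɔmɔŋɔ

Substitution: /s/ → /ʒ/, /j/ → /l/, giving /ʒɔalʃɔnmŋ/.
Syllabifying with onset maximization leaves /l/, /n/, /m/, /ŋ/ stranded (no codas are permitted; onsets are limited to one consonant).
Each unlicensed consonant becomes the onset of a new syllable: /l/ → /la/, /n/ → /nɔ/, /m/ → /mɔ/, /ŋ/ → /ŋɔ/.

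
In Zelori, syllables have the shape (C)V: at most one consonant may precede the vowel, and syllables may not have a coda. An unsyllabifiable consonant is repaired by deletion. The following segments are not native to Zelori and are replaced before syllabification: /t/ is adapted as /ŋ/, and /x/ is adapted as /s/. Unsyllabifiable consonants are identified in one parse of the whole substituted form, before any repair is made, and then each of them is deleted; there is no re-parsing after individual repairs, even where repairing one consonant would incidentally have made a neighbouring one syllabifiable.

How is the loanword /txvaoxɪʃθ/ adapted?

Substitution: /t/ → /ŋ/, /x/ → /s/, giving /ŋsvaosɪʃθ/.
The consonants /ŋ/, /s/, /ʃ/, /θ/ cannot be parsed into a legal (C)V syllable (no codas are permitted; onsets are limited to one consonant).
Each unlicensed consonant is deleted: /ŋ/, /s/, /ʃ/, /θ/.

vaosɪ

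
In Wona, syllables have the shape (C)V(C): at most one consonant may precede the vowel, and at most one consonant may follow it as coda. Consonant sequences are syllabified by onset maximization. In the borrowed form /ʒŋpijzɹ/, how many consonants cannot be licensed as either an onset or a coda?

4

The consonants /ʒ/, /ŋ/, /z/, /ɹ/ cannot be parsed into a legal (C)V(C) syllable (at most one coda consonant is licensed; onsets are limited to one consonant).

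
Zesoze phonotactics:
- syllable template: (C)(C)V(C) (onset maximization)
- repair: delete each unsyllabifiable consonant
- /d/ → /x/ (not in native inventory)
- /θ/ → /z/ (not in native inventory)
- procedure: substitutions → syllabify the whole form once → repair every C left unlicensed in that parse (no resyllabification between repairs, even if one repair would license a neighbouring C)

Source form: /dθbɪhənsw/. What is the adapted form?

Substitution: /d/ → /x/, /θ/ → /z/, giving /xzbɪhənsw/.
Under (C)(C)V(C), the unsyllabifiable consonants are /x/, /s/, /w/ (at most one coda consonant is licensed; onsets may contain at most 2 consonants).
Each unlicensed consonant is deleted: /x/, /s/, /w/.

zbɪhən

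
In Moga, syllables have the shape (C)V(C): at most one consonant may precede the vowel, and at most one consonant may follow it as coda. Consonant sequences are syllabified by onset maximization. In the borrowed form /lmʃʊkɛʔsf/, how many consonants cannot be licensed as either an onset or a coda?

4

Syllabifying with onset maximization leaves /l/, /m/, /s/, /f/ stranded (at most one coda consonant is licensed; onsets are limited to one consonant).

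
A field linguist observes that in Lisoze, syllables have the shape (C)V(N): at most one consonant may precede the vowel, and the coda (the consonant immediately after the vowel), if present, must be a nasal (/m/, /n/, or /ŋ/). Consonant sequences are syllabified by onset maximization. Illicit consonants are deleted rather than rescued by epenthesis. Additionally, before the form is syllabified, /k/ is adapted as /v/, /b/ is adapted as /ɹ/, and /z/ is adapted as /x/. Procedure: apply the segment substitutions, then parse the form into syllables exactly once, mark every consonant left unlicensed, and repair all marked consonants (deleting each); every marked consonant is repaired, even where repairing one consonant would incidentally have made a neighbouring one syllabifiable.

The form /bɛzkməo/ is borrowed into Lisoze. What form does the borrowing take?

ɹɛməo

Substitution: /b/ → /ɹ/, /z/ → /x/, /k/ → /v/, giving /ɹɛxvməo/.
Syllabifying with onset maximization leaves /x/, /v/ stranded (only a nasal (/m/, /n/, or /ŋ/) is licensed in coda position; onsets are limited to one consonant).
Deletion applies to /x/, /v/.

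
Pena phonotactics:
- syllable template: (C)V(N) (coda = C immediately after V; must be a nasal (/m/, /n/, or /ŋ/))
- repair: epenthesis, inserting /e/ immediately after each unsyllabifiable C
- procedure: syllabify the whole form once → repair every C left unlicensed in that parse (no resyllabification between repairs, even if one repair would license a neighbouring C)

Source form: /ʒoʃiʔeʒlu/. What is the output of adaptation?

The consonants /ʒ/ cannot be parsed into a legal (C)V(N) syllable (only a nasal (/m/, /n/, or /ŋ/) is licensed in coda position; onsets are limited to one consonant).
Each unlicensed consonant becomes the onset of a new syllable: /ʒ/ → /ʒe/.

ʒoʃiʔeʒelu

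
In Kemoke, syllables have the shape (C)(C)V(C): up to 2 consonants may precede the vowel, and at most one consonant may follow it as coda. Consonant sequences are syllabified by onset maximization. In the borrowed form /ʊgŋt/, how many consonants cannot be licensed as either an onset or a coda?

Syllabifying with onset maximization leaves /ŋ/, /t/ stranded (at most one coda consonant is licensed; onsets may contain at most 2 consonants).

2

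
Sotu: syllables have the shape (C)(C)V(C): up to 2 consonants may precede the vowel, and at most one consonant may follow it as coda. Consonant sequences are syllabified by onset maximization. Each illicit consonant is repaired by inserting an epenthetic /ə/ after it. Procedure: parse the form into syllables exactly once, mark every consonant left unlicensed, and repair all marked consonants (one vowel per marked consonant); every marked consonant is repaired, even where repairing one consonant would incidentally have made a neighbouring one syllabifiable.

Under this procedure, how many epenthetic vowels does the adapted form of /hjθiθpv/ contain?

3

The unsyllabifiable consonants are /h/, /p/, /v/; each receives one epenthetic vowel.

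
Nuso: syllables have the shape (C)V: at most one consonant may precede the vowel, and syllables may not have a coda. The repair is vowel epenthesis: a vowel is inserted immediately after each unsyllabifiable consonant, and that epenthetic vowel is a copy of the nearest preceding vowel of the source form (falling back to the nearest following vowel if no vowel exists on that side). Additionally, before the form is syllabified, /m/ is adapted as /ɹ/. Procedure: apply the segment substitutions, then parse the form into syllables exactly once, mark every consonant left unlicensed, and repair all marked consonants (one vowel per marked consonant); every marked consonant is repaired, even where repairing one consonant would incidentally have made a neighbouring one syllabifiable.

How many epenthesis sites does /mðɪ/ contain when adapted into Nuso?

After substitution the input is /ɹðɪ/.
The unsyllabifiable consonants are /ɹ/; each receives one epenthetic vowel.

1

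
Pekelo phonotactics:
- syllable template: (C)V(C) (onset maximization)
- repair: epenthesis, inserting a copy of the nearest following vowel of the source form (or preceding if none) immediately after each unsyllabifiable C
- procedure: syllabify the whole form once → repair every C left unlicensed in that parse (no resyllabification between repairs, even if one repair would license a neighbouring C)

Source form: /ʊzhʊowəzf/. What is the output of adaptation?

ʊzhʊowəzfə

Under (C)V(C), the unsyllabifiable consonants are /f/ (at most one coda consonant is licensed; onsets are limited to one consonant).
Inserting the epenthetic vowel yields /f/ → /fə/.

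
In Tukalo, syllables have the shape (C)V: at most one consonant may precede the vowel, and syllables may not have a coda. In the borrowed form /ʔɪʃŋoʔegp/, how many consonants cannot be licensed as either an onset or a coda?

3

Under (C)V, the unsyllabifiable consonants are /ʃ/, /g/, /p/ (no codas are permitted; onsets are limited to one consonant).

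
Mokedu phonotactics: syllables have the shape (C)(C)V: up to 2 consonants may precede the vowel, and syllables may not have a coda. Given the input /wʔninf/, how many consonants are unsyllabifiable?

Under (C)(C)V, the unsyllabifiable consonants are /w/, /n/, /f/ (no codas are permitted; onsets may contain at most 2 consonants).

3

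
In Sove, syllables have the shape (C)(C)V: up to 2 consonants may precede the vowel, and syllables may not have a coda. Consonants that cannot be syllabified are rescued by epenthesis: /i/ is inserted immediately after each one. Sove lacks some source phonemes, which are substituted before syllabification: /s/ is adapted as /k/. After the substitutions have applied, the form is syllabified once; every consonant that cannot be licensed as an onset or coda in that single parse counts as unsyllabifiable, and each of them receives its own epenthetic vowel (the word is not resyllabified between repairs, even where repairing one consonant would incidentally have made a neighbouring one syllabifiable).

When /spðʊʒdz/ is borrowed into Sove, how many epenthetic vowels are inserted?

After substitution the input is /kpðʊʒdz/.
The unsyllabifiable consonants are /k/, /ʒ/, /d/, /z/; each receives one epenthetic vowel.

4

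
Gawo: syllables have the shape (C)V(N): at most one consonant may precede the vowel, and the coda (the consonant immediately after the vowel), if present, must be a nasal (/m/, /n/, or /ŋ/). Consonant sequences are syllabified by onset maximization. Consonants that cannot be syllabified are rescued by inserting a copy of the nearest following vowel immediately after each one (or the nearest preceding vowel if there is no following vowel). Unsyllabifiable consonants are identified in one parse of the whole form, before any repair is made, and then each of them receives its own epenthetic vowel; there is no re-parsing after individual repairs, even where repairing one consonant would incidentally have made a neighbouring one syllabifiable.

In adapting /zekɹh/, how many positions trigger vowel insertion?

The unsyllabifiable consonants are /k/, /ɹ/, /h/; each receives one epenthetic vowel.

3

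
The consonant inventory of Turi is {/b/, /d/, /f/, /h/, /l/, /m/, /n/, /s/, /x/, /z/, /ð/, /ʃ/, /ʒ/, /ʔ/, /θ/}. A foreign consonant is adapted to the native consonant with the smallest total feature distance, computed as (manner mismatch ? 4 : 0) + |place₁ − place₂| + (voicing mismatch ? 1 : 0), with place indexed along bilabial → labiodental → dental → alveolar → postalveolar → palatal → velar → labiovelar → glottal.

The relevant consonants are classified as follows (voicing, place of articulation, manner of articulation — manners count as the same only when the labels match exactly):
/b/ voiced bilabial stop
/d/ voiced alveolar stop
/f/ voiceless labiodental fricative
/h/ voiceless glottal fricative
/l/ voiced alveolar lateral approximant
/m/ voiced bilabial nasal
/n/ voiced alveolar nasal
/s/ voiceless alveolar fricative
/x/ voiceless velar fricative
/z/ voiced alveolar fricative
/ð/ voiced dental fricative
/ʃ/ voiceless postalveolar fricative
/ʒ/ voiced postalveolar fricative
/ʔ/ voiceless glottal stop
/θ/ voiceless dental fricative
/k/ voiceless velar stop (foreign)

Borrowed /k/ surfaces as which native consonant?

ʔ

/ʔ/ is closest: same manner (stop), place distance 2 (velar→glottal), same voicing; total 2. Next closest is /d/ at distance 4.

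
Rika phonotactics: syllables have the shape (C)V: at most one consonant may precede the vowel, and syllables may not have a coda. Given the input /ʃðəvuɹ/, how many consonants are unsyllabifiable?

2

Syllabifying with onset maximization leaves /ʃ/, /ɹ/ stranded (no codas are permitted; onsets are limited to one consonant).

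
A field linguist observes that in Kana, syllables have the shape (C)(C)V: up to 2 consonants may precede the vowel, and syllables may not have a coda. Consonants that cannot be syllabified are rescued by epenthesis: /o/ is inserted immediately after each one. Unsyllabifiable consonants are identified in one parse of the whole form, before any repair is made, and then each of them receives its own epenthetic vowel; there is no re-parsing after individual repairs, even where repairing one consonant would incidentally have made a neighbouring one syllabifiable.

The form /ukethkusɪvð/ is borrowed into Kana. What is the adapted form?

uketohkusɪvoðo

Syllabifying with onset maximization leaves /t/, /v/, /ð/ stranded (no codas are permitted; onsets may contain at most 2 consonants).
Each unlicensed consonant becomes the onset of a new syllable: /t/ → /to/, /v/ → /vo/, /ð/ → /ðo/.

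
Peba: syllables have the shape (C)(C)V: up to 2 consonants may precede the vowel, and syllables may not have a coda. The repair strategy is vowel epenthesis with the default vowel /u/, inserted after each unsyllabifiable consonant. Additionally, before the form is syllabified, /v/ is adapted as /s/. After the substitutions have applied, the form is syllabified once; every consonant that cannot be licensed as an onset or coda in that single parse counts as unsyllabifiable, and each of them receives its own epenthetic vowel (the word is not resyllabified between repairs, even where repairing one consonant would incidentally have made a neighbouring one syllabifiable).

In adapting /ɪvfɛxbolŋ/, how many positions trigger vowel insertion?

2

After substitution the input is /ɪsfɛxbolŋ/.
The unsyllabifiable consonants are /l/, /ŋ/; each receives one epenthetic vowel.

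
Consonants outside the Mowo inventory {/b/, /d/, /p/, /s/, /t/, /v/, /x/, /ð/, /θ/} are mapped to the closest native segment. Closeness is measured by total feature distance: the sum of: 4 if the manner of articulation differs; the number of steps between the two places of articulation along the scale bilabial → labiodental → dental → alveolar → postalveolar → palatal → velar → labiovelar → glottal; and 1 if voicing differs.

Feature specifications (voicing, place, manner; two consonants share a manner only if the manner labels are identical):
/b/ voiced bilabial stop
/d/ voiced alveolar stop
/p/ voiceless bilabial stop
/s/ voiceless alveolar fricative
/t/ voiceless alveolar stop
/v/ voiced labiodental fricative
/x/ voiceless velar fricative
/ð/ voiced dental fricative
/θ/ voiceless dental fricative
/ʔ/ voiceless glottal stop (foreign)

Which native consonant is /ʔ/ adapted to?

t

/t/ is closest: same manner (stop), place distance 5 (glottal→alveolar), same voicing; total 5. Next closest is /d/ at distance 6.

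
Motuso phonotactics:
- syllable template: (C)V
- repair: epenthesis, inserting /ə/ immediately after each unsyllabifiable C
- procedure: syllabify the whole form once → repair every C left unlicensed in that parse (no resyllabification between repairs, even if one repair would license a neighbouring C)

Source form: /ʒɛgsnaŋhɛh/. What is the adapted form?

Syllabifying with onset maximization leaves /g/, /s/, /ŋ/, /h/ stranded (no codas are permitted; onsets are limited to one consonant).
Inserting the epenthetic vowel yields /g/ → /gə/, /s/ → /sə/, /ŋ/ → /ŋə/, /h/ → /hə/.

ʒɛgəsənaŋəhɛhə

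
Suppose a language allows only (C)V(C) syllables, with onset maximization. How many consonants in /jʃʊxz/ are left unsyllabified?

2

Syllabifying with onset maximization leaves /j/, /z/ stranded (at most one coda consonant is licensed; onsets are limited to one consonant).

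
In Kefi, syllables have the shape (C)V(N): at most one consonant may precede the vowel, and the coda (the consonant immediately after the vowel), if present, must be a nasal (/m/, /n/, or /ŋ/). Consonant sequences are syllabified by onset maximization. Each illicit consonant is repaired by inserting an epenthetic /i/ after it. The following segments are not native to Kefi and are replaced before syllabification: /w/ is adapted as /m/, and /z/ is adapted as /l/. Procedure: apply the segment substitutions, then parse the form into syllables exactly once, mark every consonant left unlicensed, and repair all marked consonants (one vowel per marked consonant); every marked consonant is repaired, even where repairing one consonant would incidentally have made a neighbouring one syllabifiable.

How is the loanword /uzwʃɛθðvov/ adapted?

ulimiʃɛθiðivovi

Substitution: /z/ → /l/, /w/ → /m/, giving /ulmʃɛθðvov/.
The consonants /l/, /m/, /θ/, /ð/, /v/ cannot be parsed into a legal (C)V(N) syllable (only a nasal (/m/, /n/, or /ŋ/) is licensed in coda position; onsets are limited to one consonant).
Epenthesis after each stranded consonant: /l/ → /li/, /m/ → /mi/, /θ/ → /θi/, /ð/ → /ði/, /v/ → /vi/.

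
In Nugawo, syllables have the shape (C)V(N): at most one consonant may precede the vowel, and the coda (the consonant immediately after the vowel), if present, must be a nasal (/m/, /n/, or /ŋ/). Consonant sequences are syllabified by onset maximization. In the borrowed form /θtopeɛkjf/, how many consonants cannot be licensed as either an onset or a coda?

The consonants /θ/, /k/, /j/, /f/ cannot be parsed into a legal (C)V(N) syllable (only a nasal (/m/, /n/, or /ŋ/) is licensed in coda position; onsets are limited to one consonant).

4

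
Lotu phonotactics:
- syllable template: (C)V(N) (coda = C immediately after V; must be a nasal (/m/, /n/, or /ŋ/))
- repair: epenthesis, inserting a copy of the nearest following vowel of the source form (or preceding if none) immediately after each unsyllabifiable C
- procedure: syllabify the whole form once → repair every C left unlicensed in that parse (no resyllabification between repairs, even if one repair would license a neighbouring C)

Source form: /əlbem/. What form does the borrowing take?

əlebem

The consonants /l/ cannot be parsed into a legal (C)V(N) syllable (only a nasal (/m/, /n/, or /ŋ/) is licensed in coda position; onsets are limited to one consonant).
Inserting the epenthetic vowel yields /l/ → /le/.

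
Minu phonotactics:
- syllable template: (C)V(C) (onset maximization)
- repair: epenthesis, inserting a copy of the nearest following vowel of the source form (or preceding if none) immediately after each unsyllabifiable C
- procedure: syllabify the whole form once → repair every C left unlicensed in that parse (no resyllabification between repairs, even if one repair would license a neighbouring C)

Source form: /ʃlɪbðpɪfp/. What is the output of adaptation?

Syllabifying with onset maximization leaves /ʃ/, /ð/, /p/ stranded (at most one coda consonant is licensed; onsets are limited to one consonant).
Inserting the epenthetic vowel yields /ʃ/ → /ʃɪ/, /ð/ → /ðɪ/, /p/ → /pɪ/.

ʃɪlɪbðɪpɪfpɪ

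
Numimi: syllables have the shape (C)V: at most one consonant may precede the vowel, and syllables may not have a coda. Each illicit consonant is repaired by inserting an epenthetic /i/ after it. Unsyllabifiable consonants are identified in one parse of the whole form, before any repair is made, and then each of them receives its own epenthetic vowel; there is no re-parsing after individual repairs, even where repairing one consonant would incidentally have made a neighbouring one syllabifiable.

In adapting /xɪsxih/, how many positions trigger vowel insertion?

2

The unsyllabifiable consonants are /s/, /h/; each receives one epenthetic vowel.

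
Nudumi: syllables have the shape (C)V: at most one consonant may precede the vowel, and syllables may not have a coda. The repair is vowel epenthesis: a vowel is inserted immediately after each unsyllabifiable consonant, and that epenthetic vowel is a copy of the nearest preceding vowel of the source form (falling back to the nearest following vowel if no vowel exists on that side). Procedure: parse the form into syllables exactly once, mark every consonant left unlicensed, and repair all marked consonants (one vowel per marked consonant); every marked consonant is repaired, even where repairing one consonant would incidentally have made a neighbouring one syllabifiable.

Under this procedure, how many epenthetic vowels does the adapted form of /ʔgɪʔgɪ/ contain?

2

The unsyllabifiable consonants are /ʔ/, /ʔ/; each receives one epenthetic vowel.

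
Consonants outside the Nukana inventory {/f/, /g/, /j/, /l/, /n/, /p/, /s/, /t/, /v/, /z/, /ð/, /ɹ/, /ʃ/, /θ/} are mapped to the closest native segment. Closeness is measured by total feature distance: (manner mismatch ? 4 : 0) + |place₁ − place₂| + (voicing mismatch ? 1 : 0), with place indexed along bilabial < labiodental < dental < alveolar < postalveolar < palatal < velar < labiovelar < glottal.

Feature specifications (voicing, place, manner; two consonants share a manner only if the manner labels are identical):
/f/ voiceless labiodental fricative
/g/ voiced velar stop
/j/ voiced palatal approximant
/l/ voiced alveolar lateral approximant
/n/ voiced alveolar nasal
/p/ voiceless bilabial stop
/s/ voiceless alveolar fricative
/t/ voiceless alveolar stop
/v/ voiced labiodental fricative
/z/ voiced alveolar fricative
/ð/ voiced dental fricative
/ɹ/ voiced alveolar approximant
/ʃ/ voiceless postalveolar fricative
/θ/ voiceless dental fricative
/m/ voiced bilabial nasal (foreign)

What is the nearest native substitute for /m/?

n

/n/ is closest: same manner (nasal), place distance 3 (bilabial→alveolar), same voicing; total 3. Next closest is /p/ at distance 5.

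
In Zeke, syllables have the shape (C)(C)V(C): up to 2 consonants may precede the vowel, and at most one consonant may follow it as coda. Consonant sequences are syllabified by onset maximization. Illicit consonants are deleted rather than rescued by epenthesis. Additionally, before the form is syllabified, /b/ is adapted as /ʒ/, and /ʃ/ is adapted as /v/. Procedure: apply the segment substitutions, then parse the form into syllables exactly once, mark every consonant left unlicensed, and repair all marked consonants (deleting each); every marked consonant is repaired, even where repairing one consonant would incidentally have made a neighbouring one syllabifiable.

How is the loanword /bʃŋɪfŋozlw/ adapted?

Substitution: /b/ → /ʒ/, /ʃ/ → /v/, giving /ʒvŋɪfŋozlw/.
The consonants /ʒ/, /l/, /w/ cannot be parsed into a legal (C)(C)V(C) syllable (at most one coda consonant is licensed; onsets may contain at most 2 consonants).
Each unlicensed consonant is deleted: /ʒ/, /l/, /w/.

vŋɪfŋoz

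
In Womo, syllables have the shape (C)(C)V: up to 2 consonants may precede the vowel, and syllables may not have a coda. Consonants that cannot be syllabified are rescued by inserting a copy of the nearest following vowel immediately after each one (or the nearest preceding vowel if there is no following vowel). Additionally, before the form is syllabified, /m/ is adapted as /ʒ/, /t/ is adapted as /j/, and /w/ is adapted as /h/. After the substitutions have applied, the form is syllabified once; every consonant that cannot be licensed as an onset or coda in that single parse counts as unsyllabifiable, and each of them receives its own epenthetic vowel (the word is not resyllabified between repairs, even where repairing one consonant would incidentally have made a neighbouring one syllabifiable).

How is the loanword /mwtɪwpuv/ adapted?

Substitution: /m/ → /ʒ/, /w/ → /h/, /t/ → /j/, giving /ʒhjɪhpuv/.
Syllabifying with onset maximization leaves /ʒ/, /v/ stranded (no codas are permitted; onsets may contain at most 2 consonants).
Each unlicensed consonant becomes the onset of a new syllable: /ʒ/ → /ʒɪ/, /v/ → /vu/.

ʒɪhjɪhpuvu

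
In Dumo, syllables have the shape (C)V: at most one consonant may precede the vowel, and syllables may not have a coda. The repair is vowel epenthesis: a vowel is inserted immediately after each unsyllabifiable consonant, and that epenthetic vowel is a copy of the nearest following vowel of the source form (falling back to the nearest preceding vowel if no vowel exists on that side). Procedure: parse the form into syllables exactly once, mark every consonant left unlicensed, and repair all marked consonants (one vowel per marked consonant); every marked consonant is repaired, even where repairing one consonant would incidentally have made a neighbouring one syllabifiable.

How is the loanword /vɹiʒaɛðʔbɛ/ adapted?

The consonants /v/, /ð/, /ʔ/ cannot be parsed into a legal (C)V syllable (no codas are permitted; onsets are limited to one consonant).
Inserting the epenthetic vowel yields /v/ → /vi/, /ð/ → /ðɛ/, /ʔ/ → /ʔɛ/.

viɹiʒaɛðɛʔɛbɛ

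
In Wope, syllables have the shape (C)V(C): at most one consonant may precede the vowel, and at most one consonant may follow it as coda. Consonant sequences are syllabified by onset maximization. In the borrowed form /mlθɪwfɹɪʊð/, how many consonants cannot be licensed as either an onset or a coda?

3

The consonants /m/, /l/, /f/ cannot be parsed into a legal (C)V(C) syllable (at most one coda consonant is licensed; onsets are limited to one consonant).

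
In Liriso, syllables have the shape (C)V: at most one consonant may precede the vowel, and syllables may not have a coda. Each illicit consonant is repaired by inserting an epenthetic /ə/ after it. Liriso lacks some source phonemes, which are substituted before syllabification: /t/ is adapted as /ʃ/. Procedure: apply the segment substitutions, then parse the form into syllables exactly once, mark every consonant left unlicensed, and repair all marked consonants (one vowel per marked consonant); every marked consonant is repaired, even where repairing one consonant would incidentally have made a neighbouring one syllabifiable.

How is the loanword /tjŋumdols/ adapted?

ʃəjəŋumədoləsə

Substitution: /t/ → /ʃ/, giving /ʃjŋumdols/.
Under (C)V, the unsyllabifiable consonants are /ʃ/, /j/, /m/, /l/, /s/ (no codas are permitted; onsets are limited to one consonant).
Inserting the epenthetic vowel yields /ʃ/ → /ʃə/, /j/ → /jə/, /m/ → /mə/, /l/ → /lə/, /s/ → /sə/.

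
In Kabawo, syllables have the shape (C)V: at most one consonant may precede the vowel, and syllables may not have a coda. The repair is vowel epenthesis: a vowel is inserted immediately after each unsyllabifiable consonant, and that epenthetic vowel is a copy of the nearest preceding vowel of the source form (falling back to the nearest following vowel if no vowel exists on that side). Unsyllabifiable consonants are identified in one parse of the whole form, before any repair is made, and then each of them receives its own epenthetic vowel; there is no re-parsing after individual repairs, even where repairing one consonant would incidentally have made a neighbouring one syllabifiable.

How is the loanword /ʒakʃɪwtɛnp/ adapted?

ʒakaʃɪwɪtɛnɛpɛ

The consonants /k/, /w/, /n/, /p/ cannot be parsed into a legal (C)V syllable (no codas are permitted; onsets are limited to one consonant).
Inserting the epenthetic vowel yields /k/ → /ka/, /w/ → /wɪ/, /n/ → /nɛ/, /p/ → /pɛ/.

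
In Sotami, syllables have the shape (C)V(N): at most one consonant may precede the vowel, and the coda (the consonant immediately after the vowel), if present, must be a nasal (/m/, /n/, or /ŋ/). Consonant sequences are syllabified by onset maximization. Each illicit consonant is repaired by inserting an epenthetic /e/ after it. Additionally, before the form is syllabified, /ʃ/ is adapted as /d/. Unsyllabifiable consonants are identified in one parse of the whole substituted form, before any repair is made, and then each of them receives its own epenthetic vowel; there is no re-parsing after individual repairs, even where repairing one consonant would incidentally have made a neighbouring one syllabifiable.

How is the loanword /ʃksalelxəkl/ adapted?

dekesalelexəkele

Substitution: /ʃ/ → /d/, giving /dksalelxəkl/.
The consonants /d/, /k/, /l/, /k/, /l/ cannot be parsed into a legal (C)V(N) syllable (only a nasal (/m/, /n/, or /ŋ/) is licensed in coda position; onsets are limited to one consonant).
Epenthesis after each stranded consonant: /d/ → /de/, /k/ → /ke/, /l/ → /le/, /k/ → /ke/, /l/ → /le/.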